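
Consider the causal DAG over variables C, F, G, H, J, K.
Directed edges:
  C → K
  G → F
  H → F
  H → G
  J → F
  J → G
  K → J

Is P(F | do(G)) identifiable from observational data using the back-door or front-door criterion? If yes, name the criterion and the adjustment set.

desc(G)\{G}={F}; candidates ⊆ {C,H,J,K}.
size 0: {}; under {} G still reaches {C,F,H,J,K} ∋ F.
size 1: {C}, {H}, {J} …(+1); under {C} G still reaches {F,H,J,K} ∋ F.
{H,J}: G⊥F given {H,J} in G with G→· removed — back-door holds.
P(F|do(G)) = Σ_{H,J} P(F|G,H,J)·P(H,J).

P(F|do(G)): backdoor, adjust for {H, J}.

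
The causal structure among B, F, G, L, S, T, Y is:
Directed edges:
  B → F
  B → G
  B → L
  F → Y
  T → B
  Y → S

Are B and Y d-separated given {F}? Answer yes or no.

Bayes-Ball from B | {F} reaches {G,L,T}.
Y ∉ reach(B|{F}) ⇒ B ⊥ Y | {F}.

Yes — B ⊥ Y | {F}.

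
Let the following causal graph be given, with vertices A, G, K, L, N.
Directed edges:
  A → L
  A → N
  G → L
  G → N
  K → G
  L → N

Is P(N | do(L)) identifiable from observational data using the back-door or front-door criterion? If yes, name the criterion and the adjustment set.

desc(L)\{L}={N}; candidates ⊆ {A,G,K}.
size 0: {}; under {} L still reaches {A,G,K,N} ∋ N.
size 1: {A}, {G}, {K}; under {A} L still reaches {G,K,N} ∋ N.
{A,G}: L⊥N given {A,G} in G with L→· removed — back-door holds.
P(N|do(L)) = Σ_{A,G} P(N|L,A,G)·P(A,G).

P(N|do(L)): backdoor, adjust for {A, G}.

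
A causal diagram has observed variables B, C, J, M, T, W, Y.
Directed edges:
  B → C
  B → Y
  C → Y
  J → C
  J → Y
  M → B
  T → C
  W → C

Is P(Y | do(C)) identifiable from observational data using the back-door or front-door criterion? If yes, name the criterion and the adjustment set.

desc(C)\{C}={Y}; candidates ⊆ {B,J,M,T,W}.
size 0: {}; under {} C still reaches {B,J,M,T,W,Y} ∋ Y.
size 1: {B}, {J}, {M} …(+2); under {B} C still reaches {J,T,W,Y} ∋ Y.
{B,J}: C⊥Y given {B,J} in G with C→· removed — back-door holds.
P(Y|do(C)) = Σ_{B,J} P(Y|C,B,J)·P(B,J).

P(Y|do(C)): backdoor, adjust for {B, J}.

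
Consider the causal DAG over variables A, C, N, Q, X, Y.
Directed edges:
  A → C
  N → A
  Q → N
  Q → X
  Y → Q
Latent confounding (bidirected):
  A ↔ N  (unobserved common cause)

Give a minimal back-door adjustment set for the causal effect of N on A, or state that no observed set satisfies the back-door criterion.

desc(N)\{N}={A,C}; candidates ⊆ {Q,X,Y}.
N↔A: latent back-door arc(s) into N.
size 0: {}; under {} N still reaches {A,C,Q,X,Y} ∋ A.
size 1: {Q}, {X}, {Y}; under {Q} N still reaches {A,C} ∋ A.
size 2: {Q,X}, {Q,Y}, {X,Y}; under {Q,X} N still reaches {A,C} ∋ A.
N↔A cannot be blocked by any observed set — no back-door set.

N→A: no observed back-door set.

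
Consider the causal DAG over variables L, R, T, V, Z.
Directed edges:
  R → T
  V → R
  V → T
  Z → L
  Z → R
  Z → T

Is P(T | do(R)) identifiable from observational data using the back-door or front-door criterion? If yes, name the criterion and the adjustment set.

P(T|do(R)): backdoor, adjust for {V, Z}.

desc(R)\{R}={T}; candidates ⊆ {L,V,Z}.
size 0: {}; under {} R still reaches {L,T,V,Z} ∋ T.
size 1: {L}, {V}, {Z}; under {L} R still reaches {T,V,Z} ∋ T.
{V,Z}: R⊥T given {V,Z} in G with R→· removed — back-door holds.
P(T|do(R)) = Σ_{V,Z} P(T|R,V,Z)·P(V,Z).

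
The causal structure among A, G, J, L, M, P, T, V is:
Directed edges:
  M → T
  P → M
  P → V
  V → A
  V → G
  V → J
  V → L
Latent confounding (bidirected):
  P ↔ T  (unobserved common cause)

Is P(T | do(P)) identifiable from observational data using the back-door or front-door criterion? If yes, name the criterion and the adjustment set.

P(T|do(P)): frontdoor, adjust for {M}.

desc(P)\{P}={A,G,J,L,M,T,V}; candidates ⊆ {—}.
P↔T: latent back-door arc(s) into P.
size 0: {}; under {} P still reaches {T} ∋ T.
P↔T cannot be blocked by any observed set — no back-door set.
{M}: (i) intercepts every directed P→T path; (ii) no back-door P→{M}; (iii) {P} blocks every back-door {M}→T. Front-door holds.
P(T|do(P)) = Σ_{M} P(M|P) Σ_{P'} P(T|M,P')P(P').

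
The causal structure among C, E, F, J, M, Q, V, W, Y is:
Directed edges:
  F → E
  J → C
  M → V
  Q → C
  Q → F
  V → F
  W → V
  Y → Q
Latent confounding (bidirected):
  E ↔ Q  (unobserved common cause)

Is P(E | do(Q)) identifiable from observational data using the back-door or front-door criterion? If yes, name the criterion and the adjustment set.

desc(Q)\{Q}={C,E,F}; candidates ⊆ {J,M,V,W,Y}.
Q↔E: latent back-door arc(s) into Q.
size 0: {}; under {} Q still reaches {E,Y} ∋ E.
size 1: {J}, {M}, {V} …(+2); under {J} Q still reaches {E,Y} ∋ E.
size 2: {J,M}, {J,V}, {J,W} …(+7); under {J,M} Q still reaches {E,Y} ∋ E.
Q↔E cannot be blocked by any observed set — no back-door set.
{F}: (i) intercepts every directed Q→E path; (ii) no back-door Q→{F}; (iii) {Q} blocks every back-door {F}→E. Front-door holds.
P(E|do(Q)) = Σ_{F} P(F|Q) Σ_{Q'} P(E|F,Q')P(Q').

P(E|do(Q)): frontdoor, adjust for {F}.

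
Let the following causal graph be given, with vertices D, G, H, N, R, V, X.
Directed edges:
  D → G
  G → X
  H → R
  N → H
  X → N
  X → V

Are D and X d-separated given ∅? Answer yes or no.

No — D and X are d-connected given ∅.

Bayes-Ball from D | ∅ reaches {G,H,N,R,V,X}.
X ∈ reach(D|∅) ⇒ D ⊥̸ X | ∅.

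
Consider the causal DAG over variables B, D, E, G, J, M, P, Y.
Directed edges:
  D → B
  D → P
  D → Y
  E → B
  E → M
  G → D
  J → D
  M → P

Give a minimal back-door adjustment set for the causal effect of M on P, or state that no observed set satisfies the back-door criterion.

desc(M)\{M}={P}; candidates ⊆ {B,D,E,G,J,Y}.
∅: M⊥P given ∅ in G with M→· removed — back-door holds.

M→P: minimal back-door set ∅.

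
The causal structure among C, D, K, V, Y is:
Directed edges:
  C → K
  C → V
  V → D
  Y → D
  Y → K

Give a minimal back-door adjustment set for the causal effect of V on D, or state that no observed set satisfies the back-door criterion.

desc(V)\{V}={D}; candidates ⊆ {C,K,Y}.
∅: V⊥D given ∅ in G with V→· removed — back-door holds.

V→D: minimal back-door set ∅.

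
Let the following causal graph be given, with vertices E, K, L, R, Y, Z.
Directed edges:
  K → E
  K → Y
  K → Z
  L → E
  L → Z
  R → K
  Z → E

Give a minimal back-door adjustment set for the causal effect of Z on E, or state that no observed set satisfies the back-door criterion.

Z→E: minimal back-door set {K, L}.

desc(Z)\{Z}={E}; candidates ⊆ {K,L,R,Y}.
size 0: {}; under {} Z still reaches {E,K,L,R,Y} ∋ E.
size 1: {K}, {L}, {R} …(+1); under {K} Z still reaches {E,L} ∋ E.
{K,L}: Z⊥E given {K,L} in G with Z→· removed — back-door holds.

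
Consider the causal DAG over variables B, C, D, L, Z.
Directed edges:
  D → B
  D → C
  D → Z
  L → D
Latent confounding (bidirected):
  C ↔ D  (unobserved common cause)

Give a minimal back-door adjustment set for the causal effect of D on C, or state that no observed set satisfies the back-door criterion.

desc(D)\{D}={B,C,Z}; candidates ⊆ {L}.
D↔C: latent back-door arc(s) into D.
size 0: {}; under {} D still reaches {C,L} ∋ C.
size 1: {L}; under {L} D still reaches {C} ∋ C.
D↔C cannot be blocked by any observed set — no back-door set.

D→C: no observed back-door set.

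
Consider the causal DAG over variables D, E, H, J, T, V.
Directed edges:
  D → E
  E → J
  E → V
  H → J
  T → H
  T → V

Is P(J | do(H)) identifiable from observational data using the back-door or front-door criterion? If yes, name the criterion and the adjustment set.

P(J|do(H)): backdoor, adjust for ∅.

desc(H)\{H}={J}; candidates ⊆ {D,E,T,V}.
∅: H⊥J given ∅ in G with H→· removed — back-door holds.
P(J|do(H)) = P(J|H) — no adjustment needed.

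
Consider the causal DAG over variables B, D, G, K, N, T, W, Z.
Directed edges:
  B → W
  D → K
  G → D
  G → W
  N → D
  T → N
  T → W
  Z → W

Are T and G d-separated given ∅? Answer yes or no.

Yes — T ⊥ G | ∅.

Bayes-Ball from T | ∅ reaches {D,K,N,W}.
G ∉ reach(T|∅) ⇒ T ⊥ G | ∅.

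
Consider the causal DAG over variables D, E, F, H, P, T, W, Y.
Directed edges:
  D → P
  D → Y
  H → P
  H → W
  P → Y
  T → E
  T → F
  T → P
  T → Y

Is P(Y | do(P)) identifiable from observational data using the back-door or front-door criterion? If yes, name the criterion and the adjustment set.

P(Y|do(P)): backdoor, adjust for {D, T}.

desc(P)\{P}={Y}; candidates ⊆ {D,E,F,H,T,W}.
size 0: {}; under {} P still reaches {D,E,F,H,T,W,Y} ∋ Y.
size 1: {D}, {E}, {F} …(+3); under {D} P still reaches {E,F,H,T,W,Y} ∋ Y.
{D,T}: P⊥Y given {D,T} in G with P→· removed — back-door holds.
P(Y|do(P)) = Σ_{D,T} P(Y|P,D,T)·P(D,T).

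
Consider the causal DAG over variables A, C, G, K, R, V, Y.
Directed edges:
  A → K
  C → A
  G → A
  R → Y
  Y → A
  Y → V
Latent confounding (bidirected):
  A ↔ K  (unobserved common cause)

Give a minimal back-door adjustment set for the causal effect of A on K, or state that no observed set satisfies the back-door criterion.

A→K: no observed back-door set.

desc(A)\{A}={K}; candidates ⊆ {C,G,R,V,Y}.
A↔K: latent back-door arc(s) into A.
size 0: {}; under {} A still reaches {C,G,K,R,V,Y} ∋ K.
size 1: {C}, {G}, {R} …(+2); under {C} A still reaches {G,K,R,V,Y} ∋ K.
size 2: {C,G}, {C,R}, {C,V} …(+7); under {C,G} A still reaches {K,R,V,Y} ∋ K.
A↔K cannot be blocked by any observed set — no back-door set.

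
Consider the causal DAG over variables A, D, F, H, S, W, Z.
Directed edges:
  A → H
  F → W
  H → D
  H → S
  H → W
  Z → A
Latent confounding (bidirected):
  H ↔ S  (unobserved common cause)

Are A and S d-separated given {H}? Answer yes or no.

No — A and S are d-connected given {H}.

Bayes-Ball from A | {H} reaches {S,Z}.
S ∈ reach(A|{H}) ⇒ A ⊥̸ S | {H}.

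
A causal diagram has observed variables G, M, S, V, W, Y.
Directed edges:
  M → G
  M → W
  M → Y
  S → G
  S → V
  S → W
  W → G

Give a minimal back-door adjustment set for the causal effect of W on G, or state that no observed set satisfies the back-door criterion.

desc(W)\{W}={G}; candidates ⊆ {M,S,V,Y}.
size 0: {}; under {} W still reaches {G,M,S,V,Y} ∋ G.
size 1: {M}, {S}, {V} …(+1); under {M} W still reaches {G,S,V} ∋ G.
{M,S}: W⊥G given {M,S} in G with W→· removed — back-door holds.

W→G: minimal back-door set {M, S}.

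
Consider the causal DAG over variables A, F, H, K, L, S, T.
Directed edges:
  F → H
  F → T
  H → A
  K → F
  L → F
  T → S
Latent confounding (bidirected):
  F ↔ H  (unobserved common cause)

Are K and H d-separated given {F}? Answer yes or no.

Bayes-Ball from K | {F} reaches {A,H,L}.
H ∈ reach(K|{F}) ⇒ K ⊥̸ H | {F}.

No — K and H are d-connected given {F}.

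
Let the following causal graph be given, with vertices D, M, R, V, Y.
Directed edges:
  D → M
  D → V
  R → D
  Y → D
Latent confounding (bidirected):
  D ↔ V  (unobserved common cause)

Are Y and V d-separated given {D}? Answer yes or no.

No — Y and V are d-connected given {D}.

Bayes-Ball from Y | {D} reaches {R,V}.
V ∈ reach(Y|{D}) ⇒ Y ⊥̸ V | {D}.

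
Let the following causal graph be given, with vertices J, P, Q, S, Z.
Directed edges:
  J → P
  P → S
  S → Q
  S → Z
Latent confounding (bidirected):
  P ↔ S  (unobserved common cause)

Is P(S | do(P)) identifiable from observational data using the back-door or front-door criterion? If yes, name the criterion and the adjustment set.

P(S|do(P)): not identifiable (no BD/FD set).

desc(P)\{P}={Q,S,Z}; candidates ⊆ {J}.
P↔S: latent back-door arc(s) into P.
size 0: {}; under {} P still reaches {J,Q,S,Z} ∋ S.
size 1: {J}; under {J} P still reaches {Q,S,Z} ∋ S.
P↔S cannot be blocked by any observed set — no back-door set.
No mediator lies on a directed P→…→S path.
Neither criterion identifies P(S|do(P)) in this graph.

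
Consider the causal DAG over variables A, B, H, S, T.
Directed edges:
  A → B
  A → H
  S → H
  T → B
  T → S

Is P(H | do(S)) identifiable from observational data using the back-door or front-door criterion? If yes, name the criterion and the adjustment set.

desc(S)\{S}={H}; candidates ⊆ {A,B,T}.
∅: S⊥H given ∅ in G with S→· removed — back-door holds.
P(H|do(S)) = P(H|S) — no adjustment needed.

P(H|do(S)): backdoor, adjust for ∅.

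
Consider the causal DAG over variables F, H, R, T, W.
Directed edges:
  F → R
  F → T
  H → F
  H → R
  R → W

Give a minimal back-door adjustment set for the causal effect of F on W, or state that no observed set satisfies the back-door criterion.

F→W: minimal back-door set {H}.

desc(F)\{F}={R,T,W}; candidates ⊆ {H}.
size 0: {}; under {} F still reaches {H,R,W} ∋ W.
{H}: F⊥W given {H} in G with F→· removed — back-door holds.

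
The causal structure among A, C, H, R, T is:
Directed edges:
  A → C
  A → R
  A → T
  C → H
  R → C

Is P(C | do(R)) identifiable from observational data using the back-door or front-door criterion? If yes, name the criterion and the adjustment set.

P(C|do(R)): backdoor, adjust for {A}.

desc(R)\{R}={C,H}; candidates ⊆ {A,T}.
size 0: {}; under {} R still reaches {A,C,H,T} ∋ C.
{A}: R⊥C given {A} in G with R→· removed — back-door holds.
P(C|do(R)) = Σ_{A} P(C|R,A)·P(A).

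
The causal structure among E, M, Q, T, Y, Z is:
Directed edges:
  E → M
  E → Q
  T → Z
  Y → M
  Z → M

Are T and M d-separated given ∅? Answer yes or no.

No — T and M are d-connected given ∅.

Bayes-Ball from T | ∅ reaches {M,Z}.
M ∈ reach(T|∅) ⇒ T ⊥̸ M | ∅.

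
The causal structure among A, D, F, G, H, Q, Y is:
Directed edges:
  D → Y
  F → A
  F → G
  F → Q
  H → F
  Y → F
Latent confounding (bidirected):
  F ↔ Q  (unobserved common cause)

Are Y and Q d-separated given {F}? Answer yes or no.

Bayes-Ball from Y | {F} reaches {D,H,Q}.
Q ∈ reach(Y|{F}) ⇒ Y ⊥̸ Q | {F}.

No — Y and Q are d-connected given {F}.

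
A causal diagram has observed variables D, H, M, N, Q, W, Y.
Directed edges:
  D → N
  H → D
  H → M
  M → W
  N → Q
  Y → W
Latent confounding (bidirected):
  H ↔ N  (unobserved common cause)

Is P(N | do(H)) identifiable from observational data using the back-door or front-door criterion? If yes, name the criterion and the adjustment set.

P(N|do(H)): frontdoor, adjust for {D}.

desc(H)\{H}={D,M,N,Q,W}; candidates ⊆ {Y}.
H↔N: latent back-door arc(s) into H.
size 0: {}; under {} H still reaches {N,Q} ∋ N.
size 1: {Y}; under {Y} H still reaches {N,Q} ∋ N.
H↔N cannot be blocked by any observed set — no back-door set.
{D}: (i) intercepts every directed H→N path; (ii) no back-door H→{D}; (iii) {H} blocks every back-door {D}→N. Front-door holds.
P(N|do(H)) = Σ_{D} P(D|H) Σ_{H'} P(N|D,H')P(H').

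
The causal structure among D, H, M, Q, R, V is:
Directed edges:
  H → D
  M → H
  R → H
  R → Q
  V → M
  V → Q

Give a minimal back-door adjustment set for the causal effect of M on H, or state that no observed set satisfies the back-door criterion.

M→H: minimal back-door set ∅.

desc(M)\{M}={D,H}; candidates ⊆ {Q,R,V}.
∅: M⊥H given ∅ in G with M→· removed — back-door holds.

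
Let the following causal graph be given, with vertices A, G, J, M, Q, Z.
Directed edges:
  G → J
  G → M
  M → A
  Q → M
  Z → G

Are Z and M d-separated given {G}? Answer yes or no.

Yes — Z ⊥ M | {G}.

Bayes-Ball from Z | {G} reaches ∅.
M ∉ reach(Z|{G}) ⇒ Z ⊥ M | {G}.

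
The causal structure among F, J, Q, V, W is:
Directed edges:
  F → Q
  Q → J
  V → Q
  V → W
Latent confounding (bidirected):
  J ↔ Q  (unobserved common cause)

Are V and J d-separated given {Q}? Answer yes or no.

Bayes-Ball from V | {Q} reaches {F,J,W}.
J ∈ reach(V|{Q}) ⇒ V ⊥̸ J | {Q}.

No — V and J are d-connected given {Q}.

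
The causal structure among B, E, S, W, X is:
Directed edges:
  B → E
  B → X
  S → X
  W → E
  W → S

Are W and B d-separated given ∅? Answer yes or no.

Yes — W ⊥ B | ∅.

Bayes-Ball from W | ∅ reaches {E,S,X}.
B ∉ reach(W|∅) ⇒ W ⊥ B | ∅.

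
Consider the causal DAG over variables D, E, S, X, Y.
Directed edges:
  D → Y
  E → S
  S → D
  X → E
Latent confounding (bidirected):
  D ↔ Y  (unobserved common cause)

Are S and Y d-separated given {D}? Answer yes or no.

No — S and Y are d-connected given {D}.

Bayes-Ball from S | {D} reaches {E,X,Y}.
Y ∈ reach(S|{D}) ⇒ S ⊥̸ Y | {D}.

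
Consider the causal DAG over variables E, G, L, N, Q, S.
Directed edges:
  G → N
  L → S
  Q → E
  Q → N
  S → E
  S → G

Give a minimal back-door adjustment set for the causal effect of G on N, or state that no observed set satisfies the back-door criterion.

G→N: minimal back-door set ∅.

desc(G)\{G}={N}; candidates ⊆ {E,L,Q,S}.
∅: G⊥N given ∅ in G with G→· removed — back-door holds.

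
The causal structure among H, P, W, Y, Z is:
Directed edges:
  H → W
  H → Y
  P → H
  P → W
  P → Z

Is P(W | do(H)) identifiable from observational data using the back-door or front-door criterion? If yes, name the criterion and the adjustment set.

P(W|do(H)): backdoor, adjust for {P}.

desc(H)\{H}={W,Y}; candidates ⊆ {P,Z}.
size 0: {}; under {} H still reaches {P,W,Z} ∋ W.
{P}: H⊥W given {P} in G with H→· removed — back-door holds.
P(W|do(H)) = Σ_{P} P(W|H,P)·P(P).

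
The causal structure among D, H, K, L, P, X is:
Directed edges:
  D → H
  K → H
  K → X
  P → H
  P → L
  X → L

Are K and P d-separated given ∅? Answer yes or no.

Bayes-Ball from K | ∅ reaches {H,L,X}.
P ∉ reach(K|∅) ⇒ K ⊥ P | ∅.

Yes — K ⊥ P | ∅.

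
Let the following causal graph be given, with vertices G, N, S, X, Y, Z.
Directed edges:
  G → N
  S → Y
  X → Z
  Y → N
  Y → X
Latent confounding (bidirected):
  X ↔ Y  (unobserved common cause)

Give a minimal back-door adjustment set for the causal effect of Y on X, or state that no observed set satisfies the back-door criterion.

Y→X: no observed back-door set.

desc(Y)\{Y}={N,X,Z}; candidates ⊆ {G,S}.
Y↔X: latent back-door arc(s) into Y.
size 0: {}; under {} Y still reaches {S,X,Z} ∋ X.
size 1: {G}, {S}; under {G} Y still reaches {S,X,Z} ∋ X.
size 2: {G,S}; under {G,S} Y still reaches {X,Z} ∋ X.
Y↔X cannot be blocked by any observed set — no back-door set.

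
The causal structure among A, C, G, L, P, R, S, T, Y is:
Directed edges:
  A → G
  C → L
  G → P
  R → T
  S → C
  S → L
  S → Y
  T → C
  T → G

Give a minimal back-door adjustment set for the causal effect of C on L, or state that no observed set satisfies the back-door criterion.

desc(C)\{C}={L}; candidates ⊆ {A,G,P,R,S,T,Y}.
size 0: {}; under {} C still reaches {G,L,P,R,S,T,Y} ∋ L.
{S}: C⊥L given {S} in G with C→· removed — back-door holds.

C→L: minimal back-door set {S}.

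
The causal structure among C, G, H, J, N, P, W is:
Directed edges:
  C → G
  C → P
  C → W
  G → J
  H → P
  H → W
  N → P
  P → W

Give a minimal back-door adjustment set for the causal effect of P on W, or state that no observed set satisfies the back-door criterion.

P→W: minimal back-door set {C, H}.

desc(P)\{P}={W}; candidates ⊆ {C,G,H,J,N}.
size 0: {}; under {} P still reaches {C,G,H,J,N,W} ∋ W.
size 1: {C}, {G}, {H} …(+2); under {C} P still reaches {H,N,W} ∋ W.
{C,H}: P⊥W given {C,H} in G with P→· removed — back-door holds.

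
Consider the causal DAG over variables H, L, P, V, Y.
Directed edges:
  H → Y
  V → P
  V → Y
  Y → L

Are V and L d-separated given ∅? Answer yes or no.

No — V and L are d-connected given ∅.

Bayes-Ball from V | ∅ reaches {L,P,Y}.
L ∈ reach(V|∅) ⇒ V ⊥̸ L | ∅.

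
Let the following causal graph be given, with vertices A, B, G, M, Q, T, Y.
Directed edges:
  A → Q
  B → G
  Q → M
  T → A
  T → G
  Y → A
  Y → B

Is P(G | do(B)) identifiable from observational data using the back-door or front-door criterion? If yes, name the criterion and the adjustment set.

P(G|do(B)): backdoor, adjust for ∅.

desc(B)\{B}={G}; candidates ⊆ {A,M,Q,T,Y}.
∅: B⊥G given ∅ in G with B→· removed — back-door holds.
P(G|do(B)) = P(G|B) — no adjustment needed.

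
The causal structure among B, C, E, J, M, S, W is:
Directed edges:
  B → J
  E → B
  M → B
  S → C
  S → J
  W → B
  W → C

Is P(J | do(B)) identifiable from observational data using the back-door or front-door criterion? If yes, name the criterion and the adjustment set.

P(J|do(B)): backdoor, adjust for ∅.

desc(B)\{B}={J}; candidates ⊆ {C,E,M,S,W}.
∅: B⊥J given ∅ in G with B→· removed — back-door holds.
P(J|do(B)) = P(J|B) — no adjustment needed.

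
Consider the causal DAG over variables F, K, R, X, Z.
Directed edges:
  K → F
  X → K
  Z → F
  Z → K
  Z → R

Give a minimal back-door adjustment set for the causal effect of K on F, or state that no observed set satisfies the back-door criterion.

desc(K)\{K}={F}; candidates ⊆ {R,X,Z}.
size 0: {}; under {} K still reaches {F,R,X,Z} ∋ F.
{Z}: K⊥F given {Z} in G with K→· removed — back-door holds.

K→F: minimal back-door set {Z}.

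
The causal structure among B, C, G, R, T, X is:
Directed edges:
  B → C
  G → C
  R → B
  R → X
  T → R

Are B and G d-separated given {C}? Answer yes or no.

Bayes-Ball from B | {C} reaches {G,R,T,X}.
G ∈ reach(B|{C}) ⇒ B ⊥̸ G | {C}.

No — B and G are d-connected given {C}.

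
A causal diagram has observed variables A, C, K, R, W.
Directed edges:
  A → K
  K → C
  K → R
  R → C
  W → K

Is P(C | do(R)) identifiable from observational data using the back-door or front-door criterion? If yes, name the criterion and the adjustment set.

desc(R)\{R}={C}; candidates ⊆ {A,K,W}.
size 0: {}; under {} R still reaches {A,C,K,W} ∋ C.
{K}: R⊥C given {K} in G with R→· removed — back-door holds.
P(C|do(R)) = Σ_{K} P(C|R,K)·P(K).

P(C|do(R)): backdoor, adjust for {K}.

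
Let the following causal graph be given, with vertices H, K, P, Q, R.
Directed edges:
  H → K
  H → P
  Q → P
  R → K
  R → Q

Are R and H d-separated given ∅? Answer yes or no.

Yes — R ⊥ H | ∅.

Bayes-Ball from R | ∅ reaches {K,P,Q}.
H ∉ reach(R|∅) ⇒ R ⊥ H | ∅.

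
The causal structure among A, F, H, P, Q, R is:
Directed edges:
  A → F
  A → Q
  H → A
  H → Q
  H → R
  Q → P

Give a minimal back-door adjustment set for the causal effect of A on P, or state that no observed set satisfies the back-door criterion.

desc(A)\{A}={F,P,Q}; candidates ⊆ {H,R}.
size 0: {}; under {} A still reaches {H,P,Q,R} ∋ P.
{H}: A⊥P given {H} in G with A→· removed — back-door holds.

A→P: minimal back-door set {H}.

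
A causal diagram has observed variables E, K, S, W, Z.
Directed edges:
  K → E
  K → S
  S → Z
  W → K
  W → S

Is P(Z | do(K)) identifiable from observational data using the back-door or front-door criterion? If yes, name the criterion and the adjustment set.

P(Z|do(K)): backdoor, adjust for {W}.

desc(K)\{K}={E,S,Z}; candidates ⊆ {W}.
size 0: {}; under {} K still reaches {S,W,Z} ∋ Z.
{W}: K⊥Z given {W} in G with K→· removed — back-door holds.
P(Z|do(K)) = Σ_{W} P(Z|K,W)·P(W).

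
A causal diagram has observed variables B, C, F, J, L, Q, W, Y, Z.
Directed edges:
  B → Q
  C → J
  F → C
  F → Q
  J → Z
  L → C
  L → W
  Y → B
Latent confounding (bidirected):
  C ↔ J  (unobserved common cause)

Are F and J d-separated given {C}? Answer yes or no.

Bayes-Ball from F | {C} reaches {J,L,Q,W,Z}.
J ∈ reach(F|{C}) ⇒ F ⊥̸ J | {C}.

No — F and J are d-connected given {C}.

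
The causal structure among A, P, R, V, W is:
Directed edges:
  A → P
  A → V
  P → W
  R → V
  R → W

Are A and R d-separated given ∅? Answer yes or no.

Bayes-Ball from A | ∅ reaches {P,V,W}.
R ∉ reach(A|∅) ⇒ A ⊥ R | ∅.

Yes — A ⊥ R | ∅.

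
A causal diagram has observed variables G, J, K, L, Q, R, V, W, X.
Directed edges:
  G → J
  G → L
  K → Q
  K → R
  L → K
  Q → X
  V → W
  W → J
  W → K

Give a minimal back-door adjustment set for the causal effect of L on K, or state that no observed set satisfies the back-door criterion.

desc(L)\{L}={K,Q,R,X}; candidates ⊆ {G,J,V,W}.
∅: L⊥K given ∅ in G with L→· removed — back-door holds.

L→K: minimal back-door set ∅.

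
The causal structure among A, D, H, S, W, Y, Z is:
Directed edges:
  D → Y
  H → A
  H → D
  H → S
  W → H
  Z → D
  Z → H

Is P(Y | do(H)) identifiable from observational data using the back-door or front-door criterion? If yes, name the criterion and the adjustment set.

desc(H)\{H}={A,D,S,Y}; candidates ⊆ {W,Z}.
size 0: {}; under {} H still reaches {D,W,Y,Z} ∋ Y.
{Z}: H⊥Y given {Z} in G with H→· removed — back-door holds.
P(Y|do(H)) = Σ_{Z} P(Y|H,Z)·P(Z).

P(Y|do(H)): backdoor, adjust for {Z}.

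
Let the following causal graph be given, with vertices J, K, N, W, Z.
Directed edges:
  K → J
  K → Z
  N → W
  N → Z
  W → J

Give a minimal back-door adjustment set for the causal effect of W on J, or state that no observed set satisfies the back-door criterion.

W→J: minimal back-door set ∅.

desc(W)\{W}={J}; candidates ⊆ {K,N,Z}.
∅: W⊥J given ∅ in G with W→· removed — back-door holds.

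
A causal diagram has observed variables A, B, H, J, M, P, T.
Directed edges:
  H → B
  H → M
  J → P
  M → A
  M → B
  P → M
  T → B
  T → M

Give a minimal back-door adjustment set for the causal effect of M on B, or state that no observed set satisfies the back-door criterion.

desc(M)\{M}={A,B}; candidates ⊆ {H,J,P,T}.
size 0: {}; under {} M still reaches {B,H,J,P,T} ∋ B.
size 1: {H}, {J}, {P} …(+1); under {H} M still reaches {B,J,P,T} ∋ B.
{H,T}: M⊥B given {H,T} in G with M→· removed — back-door holds.

M→B: minimal back-door set {H, T}.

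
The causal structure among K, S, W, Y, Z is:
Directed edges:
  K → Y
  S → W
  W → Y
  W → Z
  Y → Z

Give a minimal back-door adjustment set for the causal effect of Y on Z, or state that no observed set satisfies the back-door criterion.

desc(Y)\{Y}={Z}; candidates ⊆ {K,S,W}.
size 0: {}; under {} Y still reaches {K,S,W,Z} ∋ Z.
{W}: Y⊥Z given {W} in G with Y→· removed — back-door holds.

Y→Z: minimal back-door set {W}.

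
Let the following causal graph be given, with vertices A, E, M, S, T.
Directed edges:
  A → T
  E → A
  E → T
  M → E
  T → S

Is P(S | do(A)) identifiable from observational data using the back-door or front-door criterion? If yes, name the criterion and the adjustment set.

desc(A)\{A}={S,T}; candidates ⊆ {E,M}.
size 0: {}; under {} A still reaches {E,M,S,T} ∋ S.
{E}: A⊥S given {E} in G with A→· removed — back-door holds.
P(S|do(A)) = Σ_{E} P(S|A,E)·P(E).

P(S|do(A)): backdoor, adjust for {E}.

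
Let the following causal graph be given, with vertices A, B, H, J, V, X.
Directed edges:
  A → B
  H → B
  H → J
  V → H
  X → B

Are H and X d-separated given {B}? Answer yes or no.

No — H and X are d-connected given {B}.

Bayes-Ball from H | {B} reaches {A,J,V,X}.
X ∈ reach(H|{B}) ⇒ H ⊥̸ X | {B}.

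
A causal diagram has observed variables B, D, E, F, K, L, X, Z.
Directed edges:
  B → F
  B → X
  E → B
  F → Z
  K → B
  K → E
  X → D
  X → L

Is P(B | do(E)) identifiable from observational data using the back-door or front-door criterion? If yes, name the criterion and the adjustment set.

desc(E)\{E}={B,D,F,L,X,Z}; candidates ⊆ {K}.
size 0: {}; under {} E still reaches {B,D,F,K,L,X,Z} ∋ B.
{K}: E⊥B given {K} in G with E→· removed — back-door holds.
P(B|do(E)) = Σ_{K} P(B|E,K)·P(K).

P(B|do(E)): backdoor, adjust for {K}.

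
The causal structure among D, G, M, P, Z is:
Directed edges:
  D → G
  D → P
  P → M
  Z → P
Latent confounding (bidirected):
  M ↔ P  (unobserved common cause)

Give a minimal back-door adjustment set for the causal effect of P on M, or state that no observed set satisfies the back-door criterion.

desc(P)\{P}={M}; candidates ⊆ {D,G,Z}.
P↔M: latent back-door arc(s) into P.
size 0: {}; under {} P still reaches {D,G,M,Z} ∋ M.
size 1: {D}, {G}, {Z}; under {D} P still reaches {M,Z} ∋ M.
size 2: {D,G}, {D,Z}, {G,Z}; under {D,G} P still reaches {M,Z} ∋ M.
P↔M cannot be blocked by any observed set — no back-door set.

P→M: no observed back-door set.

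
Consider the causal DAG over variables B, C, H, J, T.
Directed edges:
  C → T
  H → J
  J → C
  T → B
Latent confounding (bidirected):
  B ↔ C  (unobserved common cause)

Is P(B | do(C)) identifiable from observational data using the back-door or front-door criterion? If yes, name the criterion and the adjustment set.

P(B|do(C)): frontdoor, adjust for {T}.

desc(C)\{C}={B,T}; candidates ⊆ {H,J}.
C↔B: latent back-door arc(s) into C.
size 0: {}; under {} C still reaches {B,H,J} ∋ B.
size 1: {H}, {J}; under {H} C still reaches {B,J} ∋ B.
size 2: {H,J}; under {H,J} C still reaches {B} ∋ B.
C↔B cannot be blocked by any observed set — no back-door set.
{T}: (i) intercepts every directed C→B path; (ii) no back-door C→{T}; (iii) {C} blocks every back-door {T}→B. Front-door holds.
P(B|do(C)) = Σ_{T} P(T|C) Σ_{C'} P(B|T,C')P(C').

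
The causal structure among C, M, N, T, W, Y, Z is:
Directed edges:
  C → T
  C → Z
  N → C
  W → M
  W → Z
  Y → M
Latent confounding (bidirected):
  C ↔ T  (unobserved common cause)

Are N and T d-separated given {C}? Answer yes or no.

Bayes-Ball from N | {C} reaches {T}.
T ∈ reach(N|{C}) ⇒ N ⊥̸ T | {C}.

No — N and T are d-connected given {C}.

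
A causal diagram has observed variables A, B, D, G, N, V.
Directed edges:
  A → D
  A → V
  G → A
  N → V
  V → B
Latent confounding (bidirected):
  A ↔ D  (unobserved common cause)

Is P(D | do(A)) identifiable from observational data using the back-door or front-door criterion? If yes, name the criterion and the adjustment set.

desc(A)\{A}={B,D,V}; candidates ⊆ {G,N}.
A↔D: latent back-door arc(s) into A.
size 0: {}; under {} A still reaches {D,G} ∋ D.
size 1: {G}, {N}; under {G} A still reaches {D} ∋ D.
size 2: {G,N}; under {G,N} A still reaches {D} ∋ D.
A↔D cannot be blocked by any observed set — no back-door set.
No mediator lies on a directed A→…→D path.
Neither criterion identifies P(D|do(A)) in this graph.

P(D|do(A)): not identifiable (no BD/FD set).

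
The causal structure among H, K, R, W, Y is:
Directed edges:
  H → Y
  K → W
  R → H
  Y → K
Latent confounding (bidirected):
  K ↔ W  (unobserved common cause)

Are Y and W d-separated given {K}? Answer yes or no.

No — Y and W are d-connected given {K}.

Bayes-Ball from Y | {K} reaches {H,R,W}.
W ∈ reach(Y|{K}) ⇒ Y ⊥̸ W | {K}.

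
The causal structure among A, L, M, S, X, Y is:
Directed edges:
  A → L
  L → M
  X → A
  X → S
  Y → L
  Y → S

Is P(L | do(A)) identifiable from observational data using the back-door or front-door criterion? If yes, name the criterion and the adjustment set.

P(L|do(A)): backdoor, adjust for ∅.

desc(A)\{A}={L,M}; candidates ⊆ {S,X,Y}.
∅: A⊥L given ∅ in G with A→· removed — back-door holds.
P(L|do(A)) = P(L|A) — no adjustment needed.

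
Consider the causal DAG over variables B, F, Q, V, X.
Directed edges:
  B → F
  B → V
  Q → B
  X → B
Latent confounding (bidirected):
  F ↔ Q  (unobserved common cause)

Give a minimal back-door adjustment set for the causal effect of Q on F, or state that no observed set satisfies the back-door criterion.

desc(Q)\{Q}={B,F,V}; candidates ⊆ {X}.
Q↔F: latent back-door arc(s) into Q.
size 0: {}; under {} Q still reaches {F} ∋ F.
size 1: {X}; under {X} Q still reaches {F} ∋ F.
Q↔F cannot be blocked by any observed set — no back-door set.

Q→F: no observed back-door set.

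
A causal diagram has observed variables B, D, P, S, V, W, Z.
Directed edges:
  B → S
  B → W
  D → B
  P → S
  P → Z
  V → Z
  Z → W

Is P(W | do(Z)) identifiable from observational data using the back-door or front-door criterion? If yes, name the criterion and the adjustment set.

desc(Z)\{Z}={W}; candidates ⊆ {B,D,P,S,V}.
∅: Z⊥W given ∅ in G with Z→· removed — back-door holds.
P(W|do(Z)) = P(W|Z) — no adjustment needed.

P(W|do(Z)): backdoor, adjust for ∅.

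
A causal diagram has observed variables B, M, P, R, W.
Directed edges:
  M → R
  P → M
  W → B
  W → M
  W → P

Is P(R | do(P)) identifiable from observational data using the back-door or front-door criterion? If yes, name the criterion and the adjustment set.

P(R|do(P)): backdoor, adjust for {W}.

desc(P)\{P}={M,R}; candidates ⊆ {B,W}.
size 0: {}; under {} P still reaches {B,M,R,W} ∋ R.
{W}: P⊥R given {W} in G with P→· removed — back-door holds.
P(R|do(P)) = Σ_{W} P(R|P,W)·P(W).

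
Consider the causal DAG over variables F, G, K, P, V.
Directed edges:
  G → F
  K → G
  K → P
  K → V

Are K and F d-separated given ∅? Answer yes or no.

Bayes-Ball from K | ∅ reaches {F,G,P,V}.
F ∈ reach(K|∅) ⇒ K ⊥̸ F | ∅.

No — K and F are d-connected given ∅.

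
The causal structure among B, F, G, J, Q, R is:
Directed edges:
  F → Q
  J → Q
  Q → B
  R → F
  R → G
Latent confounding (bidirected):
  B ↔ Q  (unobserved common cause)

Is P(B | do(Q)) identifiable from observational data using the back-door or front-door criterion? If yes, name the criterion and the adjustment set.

P(B|do(Q)): not identifiable (no BD/FD set).

desc(Q)\{Q}={B}; candidates ⊆ {F,G,J,R}.
Q↔B: latent back-door arc(s) into Q.
size 0: {}; under {} Q still reaches {B,F,G,J,R} ∋ B.
size 1: {F}, {G}, {J} …(+1); under {F} Q still reaches {B,J} ∋ B.
size 2: {F,G}, {F,J}, {F,R} …(+3); under {F,G} Q still reaches {B,J} ∋ B.
Q↔B cannot be blocked by any observed set — no back-door set.
No mediator lies on a directed Q→…→B path.
Neither criterion identifies P(B|do(Q)) in this graph.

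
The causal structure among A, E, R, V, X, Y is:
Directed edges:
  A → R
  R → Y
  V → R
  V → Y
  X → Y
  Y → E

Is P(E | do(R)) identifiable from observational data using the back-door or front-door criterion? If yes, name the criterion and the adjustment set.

P(E|do(R)): backdoor, adjust for {V}.

desc(R)\{R}={E,Y}; candidates ⊆ {A,V,X}.
size 0: {}; under {} R still reaches {A,E,V,Y} ∋ E.
{V}: R⊥E given {V} in G with R→· removed — back-door holds.
P(E|do(R)) = Σ_{V} P(E|R,V)·P(V).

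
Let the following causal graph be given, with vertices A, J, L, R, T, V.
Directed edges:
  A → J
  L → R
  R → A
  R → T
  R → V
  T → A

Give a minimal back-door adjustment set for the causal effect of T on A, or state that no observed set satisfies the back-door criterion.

desc(T)\{T}={A,J}; candidates ⊆ {L,R,V}.
size 0: {}; under {} T still reaches {A,J,L,R,V} ∋ A.
{R}: T⊥A given {R} in G with T→· removed — back-door holds.

T→A: minimal back-door set {R}.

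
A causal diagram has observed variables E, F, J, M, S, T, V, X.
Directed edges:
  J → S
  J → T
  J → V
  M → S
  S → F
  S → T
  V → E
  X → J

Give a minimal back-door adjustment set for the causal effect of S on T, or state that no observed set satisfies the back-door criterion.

S→T: minimal back-door set {J}.

desc(S)\{S}={F,T}; candidates ⊆ {E,J,M,V,X}.
size 0: {}; under {} S still reaches {E,J,M,T,V,X} ∋ T.
{J}: S⊥T given {J} in G with S→· removed — back-door holds.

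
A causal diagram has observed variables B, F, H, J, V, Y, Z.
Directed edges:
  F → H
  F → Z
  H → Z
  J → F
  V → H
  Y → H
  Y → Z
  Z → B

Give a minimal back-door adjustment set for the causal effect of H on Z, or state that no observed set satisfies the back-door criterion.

desc(H)\{H}={B,Z}; candidates ⊆ {F,J,V,Y}.
size 0: {}; under {} H still reaches {B,F,J,V,Y,Z} ∋ Z.
size 1: {F}, {J}, {V} …(+1); under {F} H still reaches {B,V,Y,Z} ∋ Z.
{F,Y}: H⊥Z given {F,Y} in G with H→· removed — back-door holds.

H→Z: minimal back-door set {F, Y}.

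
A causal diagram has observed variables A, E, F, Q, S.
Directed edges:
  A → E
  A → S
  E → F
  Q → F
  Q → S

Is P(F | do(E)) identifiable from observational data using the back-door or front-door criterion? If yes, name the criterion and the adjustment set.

desc(E)\{E}={F}; candidates ⊆ {A,Q,S}.
∅: E⊥F given ∅ in G with E→· removed — back-door holds.
P(F|do(E)) = P(F|E) — no adjustment needed.

P(F|do(E)): backdoor, adjust for ∅.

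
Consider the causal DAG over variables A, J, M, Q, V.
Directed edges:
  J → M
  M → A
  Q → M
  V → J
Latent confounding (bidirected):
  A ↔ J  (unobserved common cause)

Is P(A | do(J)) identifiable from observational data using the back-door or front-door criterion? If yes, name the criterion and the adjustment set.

desc(J)\{J}={A,M}; candidates ⊆ {Q,V}.
J↔A: latent back-door arc(s) into J.
size 0: {}; under {} J still reaches {A,V} ∋ A.
size 1: {Q}, {V}; under {Q} J still reaches {A,V} ∋ A.
size 2: {Q,V}; under {Q,V} J still reaches {A} ∋ A.
J↔A cannot be blocked by any observed set — no back-door set.
{M}: (i) intercepts every directed J→A path; (ii) no back-door J→{M}; (iii) {J} blocks every back-door {M}→A. Front-door holds.
P(A|do(J)) = Σ_{M} P(M|J) Σ_{J'} P(A|M,J')P(J').

P(A|do(J)): frontdoor, adjust for {M}.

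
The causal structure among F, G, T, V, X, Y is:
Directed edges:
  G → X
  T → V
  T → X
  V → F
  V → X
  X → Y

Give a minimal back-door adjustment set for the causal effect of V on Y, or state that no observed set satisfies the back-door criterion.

V→Y: minimal back-door set {T}.

desc(V)\{V}={F,X,Y}; candidates ⊆ {G,T}.
size 0: {}; under {} V still reaches {T,X,Y} ∋ Y.
{T}: V⊥Y given {T} in G with V→· removed — back-door holds.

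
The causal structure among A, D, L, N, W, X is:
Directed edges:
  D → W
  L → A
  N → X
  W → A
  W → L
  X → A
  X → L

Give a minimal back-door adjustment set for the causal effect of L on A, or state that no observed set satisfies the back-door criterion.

desc(L)\{L}={A}; candidates ⊆ {D,N,W,X}.
size 0: {}; under {} L still reaches {A,D,N,W,X} ∋ A.
size 1: {D}, {N}, {W} …(+1); under {D} L still reaches {A,N,W,X} ∋ A.
{W,X}: L⊥A given {W,X} in G with L→· removed — back-door holds.

L→A: minimal back-door set {W, X}.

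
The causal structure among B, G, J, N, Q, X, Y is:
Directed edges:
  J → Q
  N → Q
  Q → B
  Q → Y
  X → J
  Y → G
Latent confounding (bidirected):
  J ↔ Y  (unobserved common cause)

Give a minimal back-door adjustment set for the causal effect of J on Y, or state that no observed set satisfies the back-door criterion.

desc(J)\{J}={B,G,Q,Y}; candidates ⊆ {N,X}.
J↔Y: latent back-door arc(s) into J.
size 0: {}; under {} J still reaches {G,X,Y} ∋ Y.
size 1: {N}, {X}; under {N} J still reaches {G,X,Y} ∋ Y.
size 2: {N,X}; under {N,X} J still reaches {G,Y} ∋ Y.
J↔Y cannot be blocked by any observed set — no back-door set.

J→Y: no observed back-door set.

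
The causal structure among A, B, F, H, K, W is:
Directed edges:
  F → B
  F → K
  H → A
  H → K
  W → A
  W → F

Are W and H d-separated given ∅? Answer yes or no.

Yes — W ⊥ H | ∅.

Bayes-Ball from W | ∅ reaches {A,B,F,K}.
H ∉ reach(W|∅) ⇒ W ⊥ H | ∅.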